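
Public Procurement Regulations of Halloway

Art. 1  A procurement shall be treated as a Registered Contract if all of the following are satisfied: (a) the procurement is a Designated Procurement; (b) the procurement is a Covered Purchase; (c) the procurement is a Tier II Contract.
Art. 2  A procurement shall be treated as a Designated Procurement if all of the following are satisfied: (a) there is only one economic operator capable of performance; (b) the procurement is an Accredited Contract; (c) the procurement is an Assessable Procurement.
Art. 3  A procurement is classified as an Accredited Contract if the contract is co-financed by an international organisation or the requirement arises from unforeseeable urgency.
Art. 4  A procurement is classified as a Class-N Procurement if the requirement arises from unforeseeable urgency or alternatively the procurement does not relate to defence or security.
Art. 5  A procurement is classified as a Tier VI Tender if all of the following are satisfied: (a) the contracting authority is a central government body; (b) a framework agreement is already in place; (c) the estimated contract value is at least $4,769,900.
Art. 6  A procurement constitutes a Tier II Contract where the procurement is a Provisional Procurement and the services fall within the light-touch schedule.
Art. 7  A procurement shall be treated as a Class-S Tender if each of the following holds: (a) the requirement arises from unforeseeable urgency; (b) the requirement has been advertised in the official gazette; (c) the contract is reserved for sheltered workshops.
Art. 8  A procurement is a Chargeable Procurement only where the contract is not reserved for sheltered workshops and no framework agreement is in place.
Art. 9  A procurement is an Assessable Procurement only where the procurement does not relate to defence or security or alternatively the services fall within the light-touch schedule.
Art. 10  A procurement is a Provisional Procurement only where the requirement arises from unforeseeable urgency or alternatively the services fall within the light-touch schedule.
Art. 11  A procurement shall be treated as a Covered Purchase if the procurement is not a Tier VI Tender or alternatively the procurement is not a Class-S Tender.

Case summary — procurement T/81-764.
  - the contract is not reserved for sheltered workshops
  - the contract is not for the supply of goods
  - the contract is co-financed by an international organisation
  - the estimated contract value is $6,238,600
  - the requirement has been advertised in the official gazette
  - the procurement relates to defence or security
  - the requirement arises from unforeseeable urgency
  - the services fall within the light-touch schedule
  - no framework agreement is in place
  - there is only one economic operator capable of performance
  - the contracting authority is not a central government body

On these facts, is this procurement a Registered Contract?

Yes

article 3 — Accredited Contract: [the contract is co-financed by an international organisation? yes] OR [the requirement arises from unforeseeable urgency? yes] → satisfied.
article 9 — Assessable Procurement: [the procurement does not relate to defence or security? no] OR [the services fall within the light-touch schedule? yes] → satisfied.
article 2 — Designated Procurement: [there is only one economic operator capable of performance? yes] AND [Accredited Contract (article 3)? yes] AND [Assessable Procurement (article 9)? yes] → satisfied.
article 5 — Tier VI Tender: [the contracting authority is a central government body? no] AND [a framework agreement is already in place? no] AND [estimated contract value: $6,238,600 ≥ $4,769,900? yes] → not satisfied.
article 7 — Class-S Tender: [the requirement arises from unforeseeable urgency? yes] AND [the requirement has been advertised in the official gazette? yes] AND [the contract is reserved for sheltered workshops? no] → not satisfied.
article 11 — Covered Purchase: [not a Tier VI Tender (article 5)? yes] OR [not a Class-S Tender (article 7)? yes] → satisfied.
article 10 — Provisional Procurement: [the requirement arises from unforeseeable urgency? yes] OR [the services fall within the light-touch schedule? yes] → satisfied.
article 6 — Tier II Contract: [Provisional Procurement (article 10)? yes] AND [the services fall within the light-touch schedule? yes] → satisfied.
article 1 — Registered Contract: [Designated Procurement (article 2)? yes] AND [Covered Purchase (article 11)? yes] AND [Tier II Contract (article 6)? yes] → satisfied.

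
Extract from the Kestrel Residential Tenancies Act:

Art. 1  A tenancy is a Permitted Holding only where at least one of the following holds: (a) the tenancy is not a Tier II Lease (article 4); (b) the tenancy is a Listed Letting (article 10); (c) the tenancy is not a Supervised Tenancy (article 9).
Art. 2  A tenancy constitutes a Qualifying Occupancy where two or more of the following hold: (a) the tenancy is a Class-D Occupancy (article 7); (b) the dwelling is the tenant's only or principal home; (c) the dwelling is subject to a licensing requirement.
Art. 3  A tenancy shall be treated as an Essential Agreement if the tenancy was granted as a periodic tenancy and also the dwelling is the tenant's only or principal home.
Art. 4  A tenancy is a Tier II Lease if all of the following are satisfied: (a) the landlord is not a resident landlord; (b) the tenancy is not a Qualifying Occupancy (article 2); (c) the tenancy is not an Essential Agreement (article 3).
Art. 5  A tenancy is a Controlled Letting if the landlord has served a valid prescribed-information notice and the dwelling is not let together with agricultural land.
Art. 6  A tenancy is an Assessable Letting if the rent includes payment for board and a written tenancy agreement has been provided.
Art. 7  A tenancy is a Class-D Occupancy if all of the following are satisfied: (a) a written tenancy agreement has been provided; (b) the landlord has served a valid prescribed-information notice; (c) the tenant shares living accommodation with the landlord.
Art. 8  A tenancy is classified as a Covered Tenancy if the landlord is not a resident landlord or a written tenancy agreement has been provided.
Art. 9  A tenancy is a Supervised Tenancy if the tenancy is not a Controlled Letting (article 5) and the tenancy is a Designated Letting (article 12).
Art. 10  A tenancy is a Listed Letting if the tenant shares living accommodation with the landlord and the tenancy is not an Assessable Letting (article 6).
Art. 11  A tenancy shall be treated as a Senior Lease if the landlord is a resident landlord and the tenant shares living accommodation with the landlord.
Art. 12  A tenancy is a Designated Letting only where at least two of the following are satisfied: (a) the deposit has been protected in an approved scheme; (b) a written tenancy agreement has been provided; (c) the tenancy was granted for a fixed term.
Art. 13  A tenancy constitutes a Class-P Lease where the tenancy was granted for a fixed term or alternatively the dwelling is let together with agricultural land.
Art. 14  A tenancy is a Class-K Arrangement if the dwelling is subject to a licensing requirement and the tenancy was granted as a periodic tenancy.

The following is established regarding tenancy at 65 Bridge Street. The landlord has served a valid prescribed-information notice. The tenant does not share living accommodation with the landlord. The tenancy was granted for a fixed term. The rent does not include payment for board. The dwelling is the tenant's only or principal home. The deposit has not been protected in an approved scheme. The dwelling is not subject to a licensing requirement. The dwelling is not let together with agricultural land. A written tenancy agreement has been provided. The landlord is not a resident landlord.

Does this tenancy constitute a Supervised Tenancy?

article 5 — Controlled Letting: [the landlord has served a valid prescribed-information notice? yes] AND [the dwelling is not let together with agricultural land? yes] → satisfied.
article 12 — Designated Letting: the deposit has been protected in an approved scheme? no; a written tenancy agreement has been provided? yes; the tenancy was granted for a fixed term? yes — 2 of 3 hold (need ≥2) → satisfied.
article 9 — Supervised Tenancy: [not a Controlled Letting (article 5)? no] AND [Designated Letting (article 12)? yes] → not satisfied.

No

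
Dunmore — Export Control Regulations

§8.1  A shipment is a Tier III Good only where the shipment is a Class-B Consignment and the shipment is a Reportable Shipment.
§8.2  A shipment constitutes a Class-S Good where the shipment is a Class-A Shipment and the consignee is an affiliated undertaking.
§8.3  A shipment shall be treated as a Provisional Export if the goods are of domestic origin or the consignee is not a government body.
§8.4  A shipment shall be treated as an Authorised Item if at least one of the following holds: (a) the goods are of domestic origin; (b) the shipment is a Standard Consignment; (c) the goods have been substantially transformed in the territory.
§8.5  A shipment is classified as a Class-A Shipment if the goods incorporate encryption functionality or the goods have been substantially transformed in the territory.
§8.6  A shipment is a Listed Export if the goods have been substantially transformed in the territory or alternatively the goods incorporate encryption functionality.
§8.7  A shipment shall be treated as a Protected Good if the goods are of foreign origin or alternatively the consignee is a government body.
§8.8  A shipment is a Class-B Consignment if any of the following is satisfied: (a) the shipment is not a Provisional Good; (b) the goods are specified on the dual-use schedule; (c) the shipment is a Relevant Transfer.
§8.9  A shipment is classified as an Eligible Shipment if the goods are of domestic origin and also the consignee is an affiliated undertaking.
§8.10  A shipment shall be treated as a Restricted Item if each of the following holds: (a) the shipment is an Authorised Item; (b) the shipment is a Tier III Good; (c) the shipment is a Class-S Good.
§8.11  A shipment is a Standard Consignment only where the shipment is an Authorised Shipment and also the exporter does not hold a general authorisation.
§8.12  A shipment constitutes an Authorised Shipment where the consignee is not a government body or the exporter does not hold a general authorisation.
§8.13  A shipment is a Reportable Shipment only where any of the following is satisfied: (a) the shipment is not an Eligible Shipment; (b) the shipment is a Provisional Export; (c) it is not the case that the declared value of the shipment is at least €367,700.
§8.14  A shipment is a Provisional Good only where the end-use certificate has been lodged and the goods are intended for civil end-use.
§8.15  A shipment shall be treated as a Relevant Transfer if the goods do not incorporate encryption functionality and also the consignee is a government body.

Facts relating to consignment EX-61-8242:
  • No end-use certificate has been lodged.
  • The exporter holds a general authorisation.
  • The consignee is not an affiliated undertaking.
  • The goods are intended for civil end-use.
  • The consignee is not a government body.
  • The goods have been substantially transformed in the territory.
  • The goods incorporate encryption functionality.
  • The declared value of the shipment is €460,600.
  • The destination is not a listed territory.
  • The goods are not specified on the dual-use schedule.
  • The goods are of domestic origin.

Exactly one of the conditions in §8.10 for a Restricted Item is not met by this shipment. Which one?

§8.12 — Authorised Shipment: [the consignee is not a government body? yes] OR [the exporter does not hold a general authorisation? no] → satisfied.
§8.11 — Standard Consignment: [Authorised Shipment (§8.12)? yes] AND [the exporter does not hold a general authorisation? no] → not satisfied.
§8.4 — Authorised Item: [the goods are of domestic origin? yes] OR [Standard Consignment (§8.11)? no] OR [the goods have been substantially transformed in the territory? yes] → satisfied.
§8.14 — Provisional Good: [the end-use certificate has been lodged? no] AND [the goods are intended for civil end-use? yes] → not satisfied.
§8.15 — Relevant Transfer: [the goods do not incorporate encryption functionality? no] AND [the consignee is a government body? no] → not satisfied.
§8.8 — Class-B Consignment: [not a Provisional Good (§8.14)? yes] OR [the goods are specified on the dual-use schedule? no] OR [Relevant Transfer (§8.15)? no] → satisfied.
§8.9 — Eligible Shipment: [the goods are of domestic origin? yes] AND [the consignee is an affiliated undertaking? no] → not satisfied.
§8.3 — Provisional Export: [the goods are of domestic origin? yes] OR [the consignee is not a government body? yes] → satisfied.
§8.13 — Reportable Shipment: [not an Eligible Shipment (§8.9)? yes] OR [Provisional Export (§8.3)? yes] OR [declared value of the shipment: €460,600 ≥ €367,700? yes, so negated condition no] → satisfied.
§8.1 — Tier III Good: [Class-B Consignment (§8.8)? yes] AND [Reportable Shipment (§8.13)? yes] → satisfied.
§8.5 — Class-A Shipment: [the goods incorporate encryption functionality? yes] OR [the goods have been substantially transformed in the territory? yes] → satisfied.
§8.2 — Class-S Good: [Class-A Shipment (§8.5)? yes] AND [the consignee is an affiliated undertaking? no] → not satisfied.
§8.10 — Restricted Item: [Authorised Item (§8.4)? yes] AND [Tier III Good (§8.1)? yes] AND [Class-S Good (§8.2)? no] → not satisfied.

Class-S Good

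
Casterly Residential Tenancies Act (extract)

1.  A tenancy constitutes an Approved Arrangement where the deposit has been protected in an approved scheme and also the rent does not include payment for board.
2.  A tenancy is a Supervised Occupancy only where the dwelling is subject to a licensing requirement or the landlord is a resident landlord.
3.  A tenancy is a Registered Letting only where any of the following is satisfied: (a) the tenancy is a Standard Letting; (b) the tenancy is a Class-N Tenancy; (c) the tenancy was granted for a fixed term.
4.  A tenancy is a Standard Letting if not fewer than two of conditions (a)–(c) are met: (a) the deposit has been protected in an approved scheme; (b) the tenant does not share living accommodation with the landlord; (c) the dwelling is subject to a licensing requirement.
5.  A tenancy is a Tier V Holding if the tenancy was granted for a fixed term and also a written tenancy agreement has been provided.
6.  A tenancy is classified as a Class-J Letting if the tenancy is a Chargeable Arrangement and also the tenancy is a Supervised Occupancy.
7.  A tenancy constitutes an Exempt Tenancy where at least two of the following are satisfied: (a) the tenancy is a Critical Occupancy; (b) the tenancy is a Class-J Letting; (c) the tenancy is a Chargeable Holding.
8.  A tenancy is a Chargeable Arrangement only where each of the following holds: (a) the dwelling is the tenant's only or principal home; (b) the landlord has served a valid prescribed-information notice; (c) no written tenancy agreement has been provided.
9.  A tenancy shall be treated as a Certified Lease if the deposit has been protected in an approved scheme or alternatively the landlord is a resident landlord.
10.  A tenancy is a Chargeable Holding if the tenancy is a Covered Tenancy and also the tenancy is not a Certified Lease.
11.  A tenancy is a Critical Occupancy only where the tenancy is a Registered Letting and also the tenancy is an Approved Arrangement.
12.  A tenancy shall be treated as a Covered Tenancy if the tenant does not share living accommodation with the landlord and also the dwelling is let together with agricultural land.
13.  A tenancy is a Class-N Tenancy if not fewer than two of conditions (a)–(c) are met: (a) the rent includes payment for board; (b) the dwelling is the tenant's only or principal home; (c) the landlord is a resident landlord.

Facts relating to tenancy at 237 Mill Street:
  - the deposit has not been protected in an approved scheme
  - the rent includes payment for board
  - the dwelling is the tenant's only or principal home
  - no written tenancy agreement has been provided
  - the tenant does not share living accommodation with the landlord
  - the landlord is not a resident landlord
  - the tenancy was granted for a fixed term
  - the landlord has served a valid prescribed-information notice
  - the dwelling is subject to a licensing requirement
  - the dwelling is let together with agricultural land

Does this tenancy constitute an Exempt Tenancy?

paragraph 4 — Standard Letting: the deposit has been protected in an approved scheme? no; the tenant does not share living accommodation with the landlord? yes; the dwelling is subject to a licensing requirement? yes — 2 of 3 hold (need ≥2) → satisfied.
paragraph 13 — Class-N Tenancy: the rent includes payment for board? yes; the dwelling is the tenant's only or principal home? yes; the landlord is a resident landlord? no — 2 of 3 hold (need ≥2) → satisfied.
paragraph 3 — Registered Letting: [Standard Letting (paragraph 4)? yes] OR [Class-N Tenancy (paragraph 13)? yes] OR [the tenancy was granted for a fixed term? yes] → satisfied.
paragraph 1 — Approved Arrangement: [the deposit has been protected in an approved scheme? no] AND [the rent does not include payment for board? no] → not satisfied.
paragraph 11 — Critical Occupancy: [Registered Letting (paragraph 3)? yes] AND [Approved Arrangement (paragraph 1)? no] → not satisfied.
paragraph 8 — Chargeable Arrangement: [the dwelling is the tenant's only or principal home? yes] AND [the landlord has served a valid prescribed-information notice? yes] AND [no written tenancy agreement has been provided? yes] → satisfied.
paragraph 2 — Supervised Occupancy: [the dwelling is subject to a licensing requirement? yes] OR [the landlord is a resident landlord? no] → satisfied.
paragraph 6 — Class-J Letting: [Chargeable Arrangement (paragraph 8)? yes] AND [Supervised Occupancy (paragraph 2)? yes] → satisfied.
paragraph 12 — Covered Tenancy: [the tenant does not share living accommodation with the landlord? yes] AND [the dwelling is let together with agricultural land? yes] → satisfied.
paragraph 9 — Certified Lease: [the deposit has been protected in an approved scheme? no] OR [the landlord is a resident landlord? no] → not satisfied.
paragraph 10 — Chargeable Holding: [Covered Tenancy (paragraph 12)? yes] AND [not a Certified Lease (paragraph 9)? yes] → satisfied.
paragraph 7 — Exempt Tenancy: Critical Occupancy (paragraph 11)? no; Class-J Letting (paragraph 6)? yes; Chargeable Holding (paragraph 10)? yes — 2 of 3 hold (need ≥2) → satisfied.

Yes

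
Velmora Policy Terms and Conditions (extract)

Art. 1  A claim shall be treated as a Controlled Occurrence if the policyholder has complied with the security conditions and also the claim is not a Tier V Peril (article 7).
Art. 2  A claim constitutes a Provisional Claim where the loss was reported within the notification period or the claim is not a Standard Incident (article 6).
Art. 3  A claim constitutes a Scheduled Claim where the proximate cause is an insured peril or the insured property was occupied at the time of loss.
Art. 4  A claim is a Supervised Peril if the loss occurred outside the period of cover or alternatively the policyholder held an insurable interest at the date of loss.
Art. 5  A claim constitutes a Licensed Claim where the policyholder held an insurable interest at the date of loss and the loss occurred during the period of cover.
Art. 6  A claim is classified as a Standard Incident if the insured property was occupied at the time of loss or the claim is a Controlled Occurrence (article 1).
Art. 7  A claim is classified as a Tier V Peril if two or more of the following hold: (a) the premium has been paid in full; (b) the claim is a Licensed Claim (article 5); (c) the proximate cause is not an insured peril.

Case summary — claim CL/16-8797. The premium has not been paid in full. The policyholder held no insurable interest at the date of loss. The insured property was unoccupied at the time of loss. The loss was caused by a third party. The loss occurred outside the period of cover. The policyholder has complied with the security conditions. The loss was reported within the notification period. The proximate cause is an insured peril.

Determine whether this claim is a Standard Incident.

Yes

article 5 — Licensed Claim: [the policyholder held an insurable interest at the date of loss? no] AND [the loss occurred during the period of cover? no] → not satisfied.
article 7 — Tier V Peril: the premium has been paid in full? no; Licensed Claim (article 5)? no; the proximate cause is not an insured peril? no — 0 of 3 hold (need ≥2) → not satisfied.
article 1 — Controlled Occurrence: [the policyholder has complied with the security conditions? yes] AND [not a Tier V Peril (article 7)? yes] → satisfied.
article 6 — Standard Incident: [the insured property was occupied at the time of loss? no] OR [Controlled Occurrence (article 1)? yes] → satisfied.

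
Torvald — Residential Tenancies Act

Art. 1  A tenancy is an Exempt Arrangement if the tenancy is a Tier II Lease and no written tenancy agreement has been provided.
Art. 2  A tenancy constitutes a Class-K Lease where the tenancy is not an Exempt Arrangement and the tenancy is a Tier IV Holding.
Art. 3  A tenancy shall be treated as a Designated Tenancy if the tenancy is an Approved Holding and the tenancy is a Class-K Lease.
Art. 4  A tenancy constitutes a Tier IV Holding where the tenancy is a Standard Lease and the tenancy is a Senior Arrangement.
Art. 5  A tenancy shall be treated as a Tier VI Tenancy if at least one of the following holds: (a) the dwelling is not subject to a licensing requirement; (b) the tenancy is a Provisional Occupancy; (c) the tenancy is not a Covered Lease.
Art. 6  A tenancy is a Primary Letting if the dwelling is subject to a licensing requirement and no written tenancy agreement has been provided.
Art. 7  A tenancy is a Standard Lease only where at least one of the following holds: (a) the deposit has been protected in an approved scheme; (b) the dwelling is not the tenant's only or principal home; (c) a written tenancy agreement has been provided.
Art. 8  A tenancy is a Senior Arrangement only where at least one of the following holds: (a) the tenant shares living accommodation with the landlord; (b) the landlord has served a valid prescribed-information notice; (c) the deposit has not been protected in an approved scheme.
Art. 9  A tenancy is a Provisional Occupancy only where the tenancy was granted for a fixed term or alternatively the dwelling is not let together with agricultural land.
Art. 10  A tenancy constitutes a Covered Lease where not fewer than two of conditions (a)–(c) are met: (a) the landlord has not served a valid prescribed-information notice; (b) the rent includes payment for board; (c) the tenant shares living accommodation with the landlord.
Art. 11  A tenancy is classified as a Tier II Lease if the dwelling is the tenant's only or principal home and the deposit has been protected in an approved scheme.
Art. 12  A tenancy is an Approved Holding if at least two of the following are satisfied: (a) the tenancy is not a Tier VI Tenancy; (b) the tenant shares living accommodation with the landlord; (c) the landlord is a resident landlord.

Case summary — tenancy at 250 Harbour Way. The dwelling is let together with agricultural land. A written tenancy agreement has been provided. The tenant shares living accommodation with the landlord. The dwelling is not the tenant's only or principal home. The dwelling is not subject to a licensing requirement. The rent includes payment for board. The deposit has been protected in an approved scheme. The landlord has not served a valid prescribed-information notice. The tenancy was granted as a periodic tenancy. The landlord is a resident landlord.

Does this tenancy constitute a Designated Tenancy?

Under article 9: the tenancy was granted for a fixed term? no; or the dwelling is not let together with agricultural land? no. So the tenancy is not a Provisional Occupancy.
Under article 10: the landlord has not served a valid prescribed-information notice? yes; the rent includes payment for board? yes; the tenant shares living accommodation with the landlord? yes — 3 of 3 hold (need ≥2) → satisfied.
Under article 5: the dwelling is not subject to a licensing requirement? yes; or Provisional Occupancy (article 9)? no; or not a Covered Lease (article 10)? no. So the tenancy is a Tier VI Tenancy.
Under article 12: not a Tier VI Tenancy (article 5)? no; the tenant shares living accommodation with the landlord? yes; the landlord is a resident landlord? yes — 2 of 3 hold (need ≥2) → satisfied.
Under article 11: the dwelling is the tenant's only or principal home? no; and the deposit has been protected in an approved scheme? yes. So the tenancy is not a Tier II Lease.
Under article 1: Tier II Lease (article 11)? no; and no written tenancy agreement has been provided? no. So the tenancy is not an Exempt Arrangement.
Under article 7: the deposit has been protected in an approved scheme? yes; or the dwelling is not the tenant's only or principal home? yes; or a written tenancy agreement has been provided? yes. So the tenancy is a Standard Lease.
Under article 8: the tenant shares living accommodation with the landlord? yes; or the landlord has served a valid prescribed-information notice? no; or the deposit has not been protected in an approved scheme? no. So the tenancy is a Senior Arrangement.
Under article 4: Standard Lease (article 7)? yes; and Senior Arrangement (article 8)? yes. So the tenancy is a Tier IV Holding.
Under article 2: not an Exempt Arrangement (article 1)? yes; and Tier IV Holding (article 4)? yes. So the tenancy is a Class-K Lease.
Under article 3: Approved Holding (article 12)? yes; and Class-K Lease (article 2)? yes. So the tenancy is a Designated Tenancy.

Yes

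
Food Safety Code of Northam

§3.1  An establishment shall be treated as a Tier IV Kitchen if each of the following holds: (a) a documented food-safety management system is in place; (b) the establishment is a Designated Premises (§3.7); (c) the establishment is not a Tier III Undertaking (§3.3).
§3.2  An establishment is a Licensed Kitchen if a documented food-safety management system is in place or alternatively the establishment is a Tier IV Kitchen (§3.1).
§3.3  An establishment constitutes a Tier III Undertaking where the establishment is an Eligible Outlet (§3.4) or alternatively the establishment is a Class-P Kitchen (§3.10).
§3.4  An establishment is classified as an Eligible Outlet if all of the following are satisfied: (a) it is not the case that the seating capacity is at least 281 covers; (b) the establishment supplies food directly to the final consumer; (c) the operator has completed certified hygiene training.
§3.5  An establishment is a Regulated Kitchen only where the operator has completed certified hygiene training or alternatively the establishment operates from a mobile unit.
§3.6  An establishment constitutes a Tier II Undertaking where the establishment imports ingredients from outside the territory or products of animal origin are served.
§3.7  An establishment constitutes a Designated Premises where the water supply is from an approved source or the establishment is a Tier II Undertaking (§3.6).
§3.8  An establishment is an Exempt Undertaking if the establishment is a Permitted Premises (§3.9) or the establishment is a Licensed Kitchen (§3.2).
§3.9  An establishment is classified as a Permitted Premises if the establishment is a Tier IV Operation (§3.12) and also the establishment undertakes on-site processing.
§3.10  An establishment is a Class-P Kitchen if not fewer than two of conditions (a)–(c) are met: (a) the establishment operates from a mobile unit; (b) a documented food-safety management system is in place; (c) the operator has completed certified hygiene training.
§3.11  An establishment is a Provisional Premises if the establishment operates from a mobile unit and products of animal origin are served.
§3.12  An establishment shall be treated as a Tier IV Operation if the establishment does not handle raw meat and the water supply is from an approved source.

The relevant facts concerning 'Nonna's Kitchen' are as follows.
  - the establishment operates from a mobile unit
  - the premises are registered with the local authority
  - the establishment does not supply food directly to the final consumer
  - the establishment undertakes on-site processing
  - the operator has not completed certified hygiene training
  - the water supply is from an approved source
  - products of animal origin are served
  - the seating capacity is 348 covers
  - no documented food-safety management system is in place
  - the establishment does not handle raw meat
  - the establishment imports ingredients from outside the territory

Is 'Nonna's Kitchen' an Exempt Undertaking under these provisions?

Yes

§3.12 — Tier IV Operation: [the establishment does not handle raw meat? yes] AND [the water supply is from an approved source? yes] → satisfied.
§3.9 — Permitted Premises: [Tier IV Operation (§3.12)? yes] AND [the establishment undertakes on-site processing? yes] → satisfied.
§3.6 — Tier II Undertaking: [the establishment imports ingredients from outside the territory? yes] OR [products of animal origin are served? yes] → satisfied.
§3.7 — Designated Premises: [the water supply is from an approved source? yes] OR [Tier II Undertaking (§3.6)? yes] → satisfied.
§3.4 — Eligible Outlet: [seating capacity: 348 covers ≥ 281 covers? yes, so negated condition no] AND [the establishment supplies food directly to the final consumer? no] AND [the operator has completed certified hygiene training? no] → not satisfied.
§3.10 — Class-P Kitchen: the establishment operates from a mobile unit? yes; a documented food-safety management system is in place? no; the operator has completed certified hygiene training? no — 1 of 3 hold (need ≥2) → not satisfied.
§3.3 — Tier III Undertaking: [Eligible Outlet (§3.4)? no] OR [Class-P Kitchen (§3.10)? no] → not satisfied.
§3.1 — Tier IV Kitchen: [a documented food-safety management system is in place? no] AND [Designated Premises (§3.7)? yes] AND [not a Tier III Undertaking (§3.3)? yes] → not satisfied.
§3.2 — Licensed Kitchen: [a documented food-safety management system is in place? no] OR [Tier IV Kitchen (§3.1)? no] → not satisfied.
§3.8 — Exempt Undertaking: [Permitted Premises (§3.9)? yes] OR [Licensed Kitchen (§3.2)? no] → satisfied.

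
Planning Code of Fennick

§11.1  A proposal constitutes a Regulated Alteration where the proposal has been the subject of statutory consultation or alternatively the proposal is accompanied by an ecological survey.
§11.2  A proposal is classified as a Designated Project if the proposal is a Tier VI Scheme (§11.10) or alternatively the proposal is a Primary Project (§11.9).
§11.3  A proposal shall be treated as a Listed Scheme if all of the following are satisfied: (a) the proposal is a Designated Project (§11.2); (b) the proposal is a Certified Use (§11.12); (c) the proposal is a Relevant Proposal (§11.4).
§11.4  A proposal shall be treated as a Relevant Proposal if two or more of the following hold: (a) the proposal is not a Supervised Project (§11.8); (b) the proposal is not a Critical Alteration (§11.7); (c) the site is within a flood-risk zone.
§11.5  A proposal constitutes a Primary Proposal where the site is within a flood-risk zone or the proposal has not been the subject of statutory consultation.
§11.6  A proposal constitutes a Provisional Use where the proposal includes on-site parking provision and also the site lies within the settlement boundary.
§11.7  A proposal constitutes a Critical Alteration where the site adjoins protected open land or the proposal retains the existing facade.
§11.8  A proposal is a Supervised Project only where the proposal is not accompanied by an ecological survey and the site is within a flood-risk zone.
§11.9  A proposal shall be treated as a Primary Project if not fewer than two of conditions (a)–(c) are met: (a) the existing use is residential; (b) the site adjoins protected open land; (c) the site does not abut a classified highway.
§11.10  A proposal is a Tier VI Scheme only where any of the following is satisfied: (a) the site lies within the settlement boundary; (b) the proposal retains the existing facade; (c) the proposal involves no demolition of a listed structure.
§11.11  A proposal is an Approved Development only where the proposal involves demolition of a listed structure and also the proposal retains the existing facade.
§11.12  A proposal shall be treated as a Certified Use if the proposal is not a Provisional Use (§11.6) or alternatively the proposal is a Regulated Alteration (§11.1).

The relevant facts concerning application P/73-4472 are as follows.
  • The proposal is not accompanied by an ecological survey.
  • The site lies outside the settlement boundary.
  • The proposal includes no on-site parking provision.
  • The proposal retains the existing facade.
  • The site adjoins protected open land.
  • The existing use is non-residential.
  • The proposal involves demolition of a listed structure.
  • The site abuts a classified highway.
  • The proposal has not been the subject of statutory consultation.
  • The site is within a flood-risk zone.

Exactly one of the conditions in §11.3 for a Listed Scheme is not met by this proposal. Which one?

§11.10 — Tier VI Scheme: [the site lies within the settlement boundary? no] OR [the proposal retains the existing facade? yes] OR [the proposal involves no demolition of a listed structure? no] → satisfied.
§11.9 — Primary Project: the existing use is residential? no; the site adjoins protected open land? yes; the site does not abut a classified highway? no — 1 of 3 hold (need ≥2) → not satisfied.
§11.2 — Designated Project: [Tier VI Scheme (§11.10)? yes] OR [Primary Project (§11.9)? no] → satisfied.
§11.6 — Provisional Use: [the proposal includes on-site parking provision? no] AND [the site lies within the settlement boundary? no] → not satisfied.
§11.1 — Regulated Alteration: [the proposal has been the subject of statutory consultation? no] OR [the proposal is accompanied by an ecological survey? no] → not satisfied.
§11.12 — Certified Use: [not a Provisional Use (§11.6)? yes] OR [Regulated Alteration (§11.1)? no] → satisfied.
§11.8 — Supervised Project: [the proposal is not accompanied by an ecological survey? yes] AND [the site is within a flood-risk zone? yes] → satisfied.
§11.7 — Critical Alteration: [the site adjoins protected open land? yes] OR [the proposal retains the existing facade? yes] → satisfied.
§11.4 — Relevant Proposal: not a Supervised Project (§11.8)? no; not a Critical Alteration (§11.7)? no; the site is within a flood-risk zone? yes — 1 of 3 hold (need ≥2) → not satisfied.
§11.3 — Listed Scheme: [Designated Project (§11.2)? yes] AND [Certified Use (§11.12)? yes] AND [Relevant Proposal (§11.4)? no] → not satisfied.

Relevant Proposal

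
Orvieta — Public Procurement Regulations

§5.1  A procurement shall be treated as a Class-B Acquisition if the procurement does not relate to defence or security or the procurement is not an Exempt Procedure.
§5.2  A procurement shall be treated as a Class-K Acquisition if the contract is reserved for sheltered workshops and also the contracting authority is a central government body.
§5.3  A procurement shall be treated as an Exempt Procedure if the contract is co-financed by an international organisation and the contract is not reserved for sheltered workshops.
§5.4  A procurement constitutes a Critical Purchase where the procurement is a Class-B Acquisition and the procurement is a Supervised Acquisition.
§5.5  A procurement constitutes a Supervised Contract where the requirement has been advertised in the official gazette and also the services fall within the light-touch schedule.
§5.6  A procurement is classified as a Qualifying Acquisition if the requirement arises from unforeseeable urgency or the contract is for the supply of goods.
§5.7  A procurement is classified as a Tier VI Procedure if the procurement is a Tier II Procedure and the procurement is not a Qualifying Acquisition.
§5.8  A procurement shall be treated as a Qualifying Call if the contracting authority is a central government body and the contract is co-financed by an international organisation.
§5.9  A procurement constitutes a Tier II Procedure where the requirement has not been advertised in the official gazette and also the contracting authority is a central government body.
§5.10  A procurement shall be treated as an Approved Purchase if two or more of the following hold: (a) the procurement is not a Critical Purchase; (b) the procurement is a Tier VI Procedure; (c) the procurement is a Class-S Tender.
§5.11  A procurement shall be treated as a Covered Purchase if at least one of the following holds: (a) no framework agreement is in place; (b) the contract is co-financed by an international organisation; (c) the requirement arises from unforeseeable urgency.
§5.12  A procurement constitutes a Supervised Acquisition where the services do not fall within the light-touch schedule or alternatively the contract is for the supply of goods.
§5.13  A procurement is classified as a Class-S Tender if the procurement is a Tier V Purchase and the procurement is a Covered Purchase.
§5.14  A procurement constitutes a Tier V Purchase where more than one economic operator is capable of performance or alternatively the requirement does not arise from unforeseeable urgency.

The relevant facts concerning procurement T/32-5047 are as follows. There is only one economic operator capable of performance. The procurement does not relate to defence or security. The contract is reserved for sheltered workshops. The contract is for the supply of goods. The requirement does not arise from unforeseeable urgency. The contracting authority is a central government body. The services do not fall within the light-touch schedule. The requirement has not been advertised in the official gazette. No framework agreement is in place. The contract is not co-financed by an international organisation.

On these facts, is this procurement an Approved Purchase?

No

§5.3 — Exempt Procedure: [the contract is co-financed by an international organisation? no] AND [the contract is not reserved for sheltered workshops? no] → not satisfied.
§5.1 — Class-B Acquisition: [the procurement does not relate to defence or security? yes] OR [not an Exempt Procedure (§5.3)? yes] → satisfied.
§5.12 — Supervised Acquisition: [the services do not fall within the light-touch schedule? yes] OR [the contract is for the supply of goods? yes] → satisfied.
§5.4 — Critical Purchase: [Class-B Acquisition (§5.1)? yes] AND [Supervised Acquisition (§5.12)? yes] → satisfied.
§5.9 — Tier II Procedure: [the requirement has not been advertised in the official gazette? yes] AND [the contracting authority is a central government body? yes] → satisfied.
§5.6 — Qualifying Acquisition: [the requirement arises from unforeseeable urgency? no] OR [the contract is for the supply of goods? yes] → satisfied.
§5.7 — Tier VI Procedure: [Tier II Procedure (§5.9)? yes] AND [not a Qualifying Acquisition (§5.6)? no] → not satisfied.
§5.14 — Tier V Purchase: [more than one economic operator is capable of performance? no] OR [the requirement does not arise from unforeseeable urgency? yes] → satisfied.
§5.11 — Covered Purchase: [no framework agreement is in place? yes] OR [the contract is co-financed by an international organisation? no] OR [the requirement arises from unforeseeable urgency? no] → satisfied.
§5.13 — Class-S Tender: [Tier V Purchase (§5.14)? yes] AND [Covered Purchase (§5.11)? yes] → satisfied.
§5.10 — Approved Purchase: not a Critical Purchase (§5.4)? no; Tier VI Procedure (§5.7)? no; Class-S Tender (§5.13)? yes — 1 of 3 hold (need ≥2) → not satisfied.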